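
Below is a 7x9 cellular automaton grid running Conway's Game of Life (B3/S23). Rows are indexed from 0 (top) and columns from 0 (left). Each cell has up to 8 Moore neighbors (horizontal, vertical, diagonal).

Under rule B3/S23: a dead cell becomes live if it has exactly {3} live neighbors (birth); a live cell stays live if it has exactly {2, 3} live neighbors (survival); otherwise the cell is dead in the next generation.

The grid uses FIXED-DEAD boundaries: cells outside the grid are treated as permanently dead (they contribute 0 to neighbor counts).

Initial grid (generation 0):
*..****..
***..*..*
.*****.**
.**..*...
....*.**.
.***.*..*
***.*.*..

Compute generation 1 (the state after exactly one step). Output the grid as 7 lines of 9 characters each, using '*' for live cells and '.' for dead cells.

Simulating step by step:
Generation 0 (given above): 33 live cells
Generation 1: 20 live cells
(generation 1 grid is the final answer)

Answer: *.*****..
*.......*
.....*.**
.*......*
....*.**.
*........
*...**...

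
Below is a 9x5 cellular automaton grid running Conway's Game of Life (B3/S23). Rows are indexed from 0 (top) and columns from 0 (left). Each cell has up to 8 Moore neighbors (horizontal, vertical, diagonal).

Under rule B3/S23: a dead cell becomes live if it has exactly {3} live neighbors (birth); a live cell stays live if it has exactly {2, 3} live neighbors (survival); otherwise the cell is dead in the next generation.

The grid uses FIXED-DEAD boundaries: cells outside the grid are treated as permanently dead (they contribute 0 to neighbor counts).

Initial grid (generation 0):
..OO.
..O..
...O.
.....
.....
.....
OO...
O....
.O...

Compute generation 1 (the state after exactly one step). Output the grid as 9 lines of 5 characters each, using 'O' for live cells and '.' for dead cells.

Simulating step by step:
Generation 0 (given above): 8 live cells
Generation 1: 6 live cells
(generation 1 grid is the final answer)

Answer: ..OO.
..O..
.....
.....
.....
.....
OO...
O....
.....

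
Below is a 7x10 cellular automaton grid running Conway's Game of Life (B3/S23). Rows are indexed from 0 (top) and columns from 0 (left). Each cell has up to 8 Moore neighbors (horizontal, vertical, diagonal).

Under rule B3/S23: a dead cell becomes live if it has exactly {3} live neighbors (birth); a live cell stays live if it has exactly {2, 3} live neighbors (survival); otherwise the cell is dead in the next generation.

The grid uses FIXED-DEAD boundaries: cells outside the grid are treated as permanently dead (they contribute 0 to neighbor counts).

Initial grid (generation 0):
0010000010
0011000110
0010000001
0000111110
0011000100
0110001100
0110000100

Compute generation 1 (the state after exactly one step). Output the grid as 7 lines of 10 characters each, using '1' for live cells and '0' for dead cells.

Simulating step by step:
Generation 0 (given above): 23 live cells
Generation 1: 31 live cells
(generation 1 grid is the final answer)

Answer: 0011000110
0111000111
0010110001
0010111110
0111100000
0000001110
0110001100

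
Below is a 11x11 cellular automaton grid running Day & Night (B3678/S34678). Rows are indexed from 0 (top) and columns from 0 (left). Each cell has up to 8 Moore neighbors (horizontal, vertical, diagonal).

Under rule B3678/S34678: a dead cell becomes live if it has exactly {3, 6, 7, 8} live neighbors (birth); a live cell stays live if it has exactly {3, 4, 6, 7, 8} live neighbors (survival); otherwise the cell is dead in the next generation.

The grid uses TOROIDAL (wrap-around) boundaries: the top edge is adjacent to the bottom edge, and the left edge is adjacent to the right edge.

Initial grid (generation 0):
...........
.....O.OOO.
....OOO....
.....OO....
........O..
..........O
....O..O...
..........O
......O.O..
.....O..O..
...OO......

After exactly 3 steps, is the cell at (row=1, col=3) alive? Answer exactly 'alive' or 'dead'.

Answer: alive

Derivation:
Simulating step by step:
Generation 0 (given above): 20 live cells
Generation 1: 15 live cells
....O...O..
....OO.....
....O...O..
....OOOO...
...........
...........
...........
.......O...
.......O.O.
....O..O...
...........
Generation 2: 14 live cells
.....O.....
...OOO.....
...OOO.O...
.....O.....
.....OO....
...........
...........
........O..
......O....
........O..
...........
Generation 3: 8 live cells
...........
...OOO.....
...OOO.....
.....O.....
...........
...........
...........
...........
.......O...
...........
...........

Cell (1,3) at generation 3: 1 -> alive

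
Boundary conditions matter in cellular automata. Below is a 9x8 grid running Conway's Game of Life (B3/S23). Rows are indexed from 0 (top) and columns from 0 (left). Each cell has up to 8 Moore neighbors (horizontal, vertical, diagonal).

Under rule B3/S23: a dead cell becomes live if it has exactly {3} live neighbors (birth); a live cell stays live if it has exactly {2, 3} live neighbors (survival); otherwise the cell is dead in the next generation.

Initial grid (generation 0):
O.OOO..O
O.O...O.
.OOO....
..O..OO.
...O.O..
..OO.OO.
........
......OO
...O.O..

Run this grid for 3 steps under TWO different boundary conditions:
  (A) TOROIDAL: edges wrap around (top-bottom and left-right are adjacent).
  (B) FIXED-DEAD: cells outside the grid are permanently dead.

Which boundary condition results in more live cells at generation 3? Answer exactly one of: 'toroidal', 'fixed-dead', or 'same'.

Answer: same

Derivation:
Under TOROIDAL boundary, generation 3:
O.OO....
........
......OO
O.....OO
...O.O..
..OO.OO.
.......O
O......O
O.OOO...
Population = 21

Under FIXED-DEAD boundary, generation 3:
...OO...
...OOO..
...OO.O.
.....OO.
...O....
..OO.OO.
...O...O
....OO.O
......O.
Population = 21

Comparison: toroidal=21, fixed-dead=21 -> same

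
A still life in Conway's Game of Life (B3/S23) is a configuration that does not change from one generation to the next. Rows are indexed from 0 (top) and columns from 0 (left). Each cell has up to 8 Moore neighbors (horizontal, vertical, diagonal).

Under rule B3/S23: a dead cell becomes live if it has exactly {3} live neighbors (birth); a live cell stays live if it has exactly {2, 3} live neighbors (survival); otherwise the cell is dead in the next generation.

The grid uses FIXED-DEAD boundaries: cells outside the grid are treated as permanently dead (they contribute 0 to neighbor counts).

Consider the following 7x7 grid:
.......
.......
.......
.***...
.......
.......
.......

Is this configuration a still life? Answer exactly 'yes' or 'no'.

Answer: no

Derivation:
Compute generation 1 and compare to generation 0 (given above):
Generation 1:
.......
.......
..*....
..*....
..*....
.......
.......
Cell (2,2) differs: gen0=0 vs gen1=1 -> NOT a still life.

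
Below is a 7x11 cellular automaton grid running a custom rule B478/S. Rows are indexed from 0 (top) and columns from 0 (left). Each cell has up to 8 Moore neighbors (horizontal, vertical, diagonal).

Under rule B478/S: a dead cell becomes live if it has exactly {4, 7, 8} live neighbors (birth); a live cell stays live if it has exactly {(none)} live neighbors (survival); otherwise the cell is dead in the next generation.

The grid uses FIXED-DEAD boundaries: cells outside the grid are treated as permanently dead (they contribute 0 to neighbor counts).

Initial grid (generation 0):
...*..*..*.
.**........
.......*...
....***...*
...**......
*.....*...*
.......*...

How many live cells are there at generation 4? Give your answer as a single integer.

Simulating step by step:
Generation 0 (given above): 16 live cells
Generation 1: 0 live cells
...........
...........
...........
...........
...........
...........
...........
Generation 2: 0 live cells
...........
...........
...........
...........
...........
...........
...........
Generation 3: 0 live cells
...........
...........
...........
...........
...........
...........
...........
Generation 4: 0 live cells
...........
...........
...........
...........
...........
...........
...........
Population at generation 4: 0

Answer: 0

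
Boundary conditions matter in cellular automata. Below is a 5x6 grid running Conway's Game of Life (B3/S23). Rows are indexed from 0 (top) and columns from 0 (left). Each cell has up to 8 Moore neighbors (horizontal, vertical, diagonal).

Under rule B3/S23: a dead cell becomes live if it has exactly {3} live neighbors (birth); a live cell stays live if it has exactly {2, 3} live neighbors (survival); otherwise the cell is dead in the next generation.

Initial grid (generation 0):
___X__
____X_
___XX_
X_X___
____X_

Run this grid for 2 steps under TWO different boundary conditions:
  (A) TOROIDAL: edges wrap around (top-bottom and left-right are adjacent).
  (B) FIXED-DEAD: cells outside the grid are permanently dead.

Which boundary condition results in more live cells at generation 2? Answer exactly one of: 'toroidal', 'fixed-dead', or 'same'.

Answer: fixed-dead

Derivation:
Under TOROIDAL boundary, generation 2:
___XX_
______
___X__
_____X
___X_X
Population = 6

Under FIXED-DEAD boundary, generation 2:
______
___XX_
___XXX
___XX_
______
Population = 7

Comparison: toroidal=6, fixed-dead=7 -> fixed-dead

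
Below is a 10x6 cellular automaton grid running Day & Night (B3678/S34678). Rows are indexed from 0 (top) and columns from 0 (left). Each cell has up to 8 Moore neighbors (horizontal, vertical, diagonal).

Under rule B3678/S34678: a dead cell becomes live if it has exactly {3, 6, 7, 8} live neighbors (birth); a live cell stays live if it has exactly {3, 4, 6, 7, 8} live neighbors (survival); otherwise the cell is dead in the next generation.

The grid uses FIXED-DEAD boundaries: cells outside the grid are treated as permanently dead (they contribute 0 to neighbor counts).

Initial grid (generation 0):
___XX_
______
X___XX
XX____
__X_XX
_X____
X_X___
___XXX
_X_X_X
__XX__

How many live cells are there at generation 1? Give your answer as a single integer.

Simulating step by step:
Generation 0 (given above): 21 live cells
Generation 1: 19 live cells
______
___X_X
_X____
_X_X__
X_____
_XXX__
_X_XX_
_X_XX_
___XX_
__X_X_
Population at generation 1: 19

Answer: 19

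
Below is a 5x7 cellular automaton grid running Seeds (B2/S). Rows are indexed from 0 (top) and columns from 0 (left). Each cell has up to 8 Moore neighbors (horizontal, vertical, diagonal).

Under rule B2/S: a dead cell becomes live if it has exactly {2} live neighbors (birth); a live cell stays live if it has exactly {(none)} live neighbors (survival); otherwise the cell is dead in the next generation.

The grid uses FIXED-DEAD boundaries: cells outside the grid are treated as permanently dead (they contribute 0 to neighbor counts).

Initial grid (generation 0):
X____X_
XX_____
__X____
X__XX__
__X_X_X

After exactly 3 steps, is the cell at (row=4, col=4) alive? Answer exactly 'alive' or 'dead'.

Simulating step by step:
Generation 0 (given above): 11 live cells
Generation 1: 3 live cells
_______
__X____
____X__
_______
_X_____
Generation 2: 2 live cells
_______
___X___
___X___
_______
_______
Generation 3: 4 live cells
_______
__X_X__
__X_X__
_______
_______

Cell (4,4) at generation 3: 0 -> dead

Answer: dead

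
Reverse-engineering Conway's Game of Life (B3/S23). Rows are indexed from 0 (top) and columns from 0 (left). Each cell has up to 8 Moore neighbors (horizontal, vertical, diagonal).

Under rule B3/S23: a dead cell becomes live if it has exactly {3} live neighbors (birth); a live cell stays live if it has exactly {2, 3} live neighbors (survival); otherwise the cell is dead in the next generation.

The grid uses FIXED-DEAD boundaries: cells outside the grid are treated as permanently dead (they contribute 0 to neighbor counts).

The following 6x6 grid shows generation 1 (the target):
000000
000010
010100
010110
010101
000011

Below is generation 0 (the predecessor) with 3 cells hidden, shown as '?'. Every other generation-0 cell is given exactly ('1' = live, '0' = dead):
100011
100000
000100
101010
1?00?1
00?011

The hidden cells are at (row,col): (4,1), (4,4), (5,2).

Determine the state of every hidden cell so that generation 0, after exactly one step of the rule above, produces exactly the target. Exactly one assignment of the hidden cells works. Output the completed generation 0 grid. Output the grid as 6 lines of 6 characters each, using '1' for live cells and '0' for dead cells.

Hidden generation-0 cells (in order): (4,1), (4,4), (5,2).
A hidden cell only influences target cells in its own 3x3 neighborhood. Try each of the 2^3 = 8 assignments, step the completed generation 0 forward once under B3/S23, and compare with the target:
  (4,1)=0 (4,4)=0 (5,2)=0 -> step reproduces the target at every cell -> ACCEPT
  (4,1)=0 (4,4)=0 (5,2)=1 -> step gives (4,1)='0' but target has '1' -> reject
  (4,1)=0 (4,4)=1 (5,2)=0 -> step gives (3,3)='0' but target has '1' -> reject
  (4,1)=0 (4,4)=1 (5,2)=1 -> step gives (3,3)='0' but target has '1' -> reject
  (4,1)=1 (4,4)=0 (5,2)=0 -> step gives (3,0)='1' but target has '0' -> reject
  (4,1)=1 (4,4)=0 (5,2)=1 -> step gives (3,0)='1' but target has '0' -> reject
  (4,1)=1 (4,4)=1 (5,2)=0 -> step gives (3,0)='1' but target has '0' -> reject
  (4,1)=1 (4,4)=1 (5,2)=1 -> step gives (3,0)='1' but target has '0' -> reject
Unique solution: (4,1)=dead, (4,4)=dead, (5,2)=dead.
Check: live-neighbor counts of every cell in the completed generation 0:
120111
121232
232221
131322
131343
110122
Applying B3/S23 to generation 0 with these counts gives:
000000
000010
010100
010110
010101
000011
which matches the target exactly.

Answer: 100011
100000
000100
101010
100001
000011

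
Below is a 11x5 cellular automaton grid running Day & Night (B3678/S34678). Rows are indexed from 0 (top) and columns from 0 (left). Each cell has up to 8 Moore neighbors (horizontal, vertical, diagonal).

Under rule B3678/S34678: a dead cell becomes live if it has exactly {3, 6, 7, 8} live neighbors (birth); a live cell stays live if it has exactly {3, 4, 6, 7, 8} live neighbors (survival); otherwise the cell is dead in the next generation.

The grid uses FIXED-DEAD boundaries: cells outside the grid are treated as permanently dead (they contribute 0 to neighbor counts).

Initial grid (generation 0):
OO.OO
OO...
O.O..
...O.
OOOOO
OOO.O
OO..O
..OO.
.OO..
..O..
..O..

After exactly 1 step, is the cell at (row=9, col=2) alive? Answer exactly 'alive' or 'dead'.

Answer: alive

Derivation:
Simulating step by step:
Generation 0 (given above): 27 live cells
Generation 1: 21 live cells
OOO..
O..O.
.....
O..OO
O...O
.O.OO
O....
O.OO.
.OO..
..OO.
.....

Cell (9,2) at generation 1: 1 -> alive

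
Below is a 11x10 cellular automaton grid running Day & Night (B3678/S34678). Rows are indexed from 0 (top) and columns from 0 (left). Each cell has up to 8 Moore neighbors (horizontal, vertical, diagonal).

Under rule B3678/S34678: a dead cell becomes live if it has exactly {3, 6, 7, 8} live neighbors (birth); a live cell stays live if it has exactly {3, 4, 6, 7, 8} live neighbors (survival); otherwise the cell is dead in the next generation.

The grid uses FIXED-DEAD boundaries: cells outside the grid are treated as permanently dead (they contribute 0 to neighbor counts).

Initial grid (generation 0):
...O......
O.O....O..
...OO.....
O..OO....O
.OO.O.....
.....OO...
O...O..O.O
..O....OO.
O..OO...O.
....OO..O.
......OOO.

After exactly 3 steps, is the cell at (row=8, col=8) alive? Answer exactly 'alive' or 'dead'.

Simulating step by step:
Generation 0 (given above): 32 live cells
Generation 1: 33 live cells
..........
....O.....
.OOOO.....
.O..OO....
....O.....
.O.OOO....
.....O.O..
.O..O..OOO
...OOO..OO
...OOOO.OO
.....O.O..
Generation 2: 28 live cells
..........
..O.......
..OOO.....
....OO....
..O.......
....OOO...
..OO.O....
...OO..O.O
..OOO...O.
...OO.O.OO
.....O..O.
Generation 3: 27 live cells
..........
..........
...OOO....
..O.O.....
...O..O...
..O.OO....
...OOO....
...O.O..O.
..OO....O.
..OOO...OO
....O..O.O

Cell (8,8) at generation 3: 1 -> alive

Answer: alive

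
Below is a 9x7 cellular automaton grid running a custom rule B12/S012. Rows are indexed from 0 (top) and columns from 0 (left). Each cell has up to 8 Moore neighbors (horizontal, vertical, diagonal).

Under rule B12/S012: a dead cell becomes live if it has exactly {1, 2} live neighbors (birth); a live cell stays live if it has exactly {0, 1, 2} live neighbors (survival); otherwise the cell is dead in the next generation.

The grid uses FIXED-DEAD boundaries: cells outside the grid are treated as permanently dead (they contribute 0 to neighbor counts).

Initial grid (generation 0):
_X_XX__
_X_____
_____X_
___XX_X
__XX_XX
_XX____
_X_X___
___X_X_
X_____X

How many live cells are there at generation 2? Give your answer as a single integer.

Simulating step by step:
Generation 0 (given above): 20 live cells
Generation 1: 39 live cells
XX_XXX_
XX_X_XX
XXXX_XX
_X_____
X_____X
X____XX
XX_X_XX
XX_X_XX
XXXXXXX
Generation 2: 11 live cells
___X___
_______
___X___
___XX__
X_X_X_X
__XX___
___X___
_______
_______
Population at generation 2: 11

Answer: 11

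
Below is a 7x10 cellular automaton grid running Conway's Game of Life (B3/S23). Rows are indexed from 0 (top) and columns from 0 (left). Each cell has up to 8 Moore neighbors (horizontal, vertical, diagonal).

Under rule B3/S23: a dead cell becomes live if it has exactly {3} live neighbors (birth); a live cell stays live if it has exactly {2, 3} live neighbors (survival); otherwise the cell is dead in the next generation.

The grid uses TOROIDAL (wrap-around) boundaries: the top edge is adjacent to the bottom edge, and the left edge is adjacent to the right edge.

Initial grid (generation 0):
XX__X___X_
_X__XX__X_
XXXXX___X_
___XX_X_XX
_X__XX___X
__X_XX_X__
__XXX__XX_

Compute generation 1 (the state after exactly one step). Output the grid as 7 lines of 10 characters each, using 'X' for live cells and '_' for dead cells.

Simulating step by step:
Generation 0 (given above): 32 live cells
Generation 1: 23 live cells
(generation 1 grid is the final answer)

Answer: XX______X_
_____X_XX_
XX______X_
_______XX_
X_X____X_X
_XX____X__
__X___XXXX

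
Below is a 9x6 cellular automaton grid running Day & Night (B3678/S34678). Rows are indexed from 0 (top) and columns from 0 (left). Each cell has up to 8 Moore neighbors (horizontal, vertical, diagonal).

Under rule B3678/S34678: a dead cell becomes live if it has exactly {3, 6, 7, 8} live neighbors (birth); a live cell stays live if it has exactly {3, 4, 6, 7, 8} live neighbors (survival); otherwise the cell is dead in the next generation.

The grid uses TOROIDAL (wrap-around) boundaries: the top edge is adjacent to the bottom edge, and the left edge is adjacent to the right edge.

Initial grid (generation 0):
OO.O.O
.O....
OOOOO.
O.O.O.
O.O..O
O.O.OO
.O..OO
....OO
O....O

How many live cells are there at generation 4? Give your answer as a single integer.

Simulating step by step:
Generation 0 (given above): 27 live cells
Generation 1: 23 live cells
.OO.OO
O.O...
O.OO..
OOOOOO
OO...O
....OO
.....O
....O.
.O....
Generation 2: 25 live cells
.OOO..
OOO.O.
OO....
OO.OO.
OO..OO
....OO
.....O
......
O.OOOO
Generation 3: 21 live cells
.OOO..
OO...O
.O..O.
O...OO
.OO..O
....O.
....O.
O..O..
..OOO.
Generation 4: 26 live cells
.O.O.O
OO.OO.
OO..OO
O.OOOO
...O.O
...O.O
...O.O
..OO.O
....O.
Population at generation 4: 26

Answer: 26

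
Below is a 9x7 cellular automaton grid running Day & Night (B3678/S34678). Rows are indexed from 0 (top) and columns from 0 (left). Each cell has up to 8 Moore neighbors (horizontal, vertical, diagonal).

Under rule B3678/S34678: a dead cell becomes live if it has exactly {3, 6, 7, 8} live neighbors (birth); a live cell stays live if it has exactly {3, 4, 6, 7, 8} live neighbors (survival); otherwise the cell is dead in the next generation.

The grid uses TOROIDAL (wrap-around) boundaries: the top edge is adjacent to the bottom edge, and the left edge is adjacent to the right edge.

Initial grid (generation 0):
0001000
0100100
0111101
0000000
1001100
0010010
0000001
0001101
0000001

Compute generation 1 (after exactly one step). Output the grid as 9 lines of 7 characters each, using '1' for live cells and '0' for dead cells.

Simulating step by step:
Generation 0 (given above): 18 live cells
Generation 1: 19 live cells
(generation 1 grid is the final answer)

Answer: 0000000
1000110
1011010
1100010
0000000
0001101
0001100
1000000
0001110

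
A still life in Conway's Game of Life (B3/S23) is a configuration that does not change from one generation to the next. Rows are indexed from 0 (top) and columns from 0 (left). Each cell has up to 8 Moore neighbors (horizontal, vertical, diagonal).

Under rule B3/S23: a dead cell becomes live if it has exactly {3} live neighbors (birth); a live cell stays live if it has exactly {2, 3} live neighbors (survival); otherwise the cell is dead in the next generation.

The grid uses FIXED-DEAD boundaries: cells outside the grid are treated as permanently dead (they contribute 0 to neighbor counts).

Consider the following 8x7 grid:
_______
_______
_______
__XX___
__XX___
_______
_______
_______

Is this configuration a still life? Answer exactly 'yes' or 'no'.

Answer: yes

Derivation:
Compute generation 1 and compare to generation 0 (given above):
Generation 1:
_______
_______
_______
__XX___
__XX___
_______
_______
_______
The grids are IDENTICAL -> still life.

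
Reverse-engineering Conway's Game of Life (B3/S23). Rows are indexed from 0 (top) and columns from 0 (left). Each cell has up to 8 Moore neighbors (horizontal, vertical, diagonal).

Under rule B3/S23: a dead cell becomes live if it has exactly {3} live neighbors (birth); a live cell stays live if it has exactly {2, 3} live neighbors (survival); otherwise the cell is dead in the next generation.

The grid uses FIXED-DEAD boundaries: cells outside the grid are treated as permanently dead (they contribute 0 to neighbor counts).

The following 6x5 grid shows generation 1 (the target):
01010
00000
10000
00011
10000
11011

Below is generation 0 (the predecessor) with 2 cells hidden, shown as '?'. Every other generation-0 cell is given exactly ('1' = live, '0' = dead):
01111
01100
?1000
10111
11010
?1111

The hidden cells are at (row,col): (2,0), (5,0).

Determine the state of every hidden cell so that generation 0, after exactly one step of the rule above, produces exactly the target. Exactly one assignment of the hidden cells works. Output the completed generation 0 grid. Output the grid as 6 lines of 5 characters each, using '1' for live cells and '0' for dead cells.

Hidden generation-0 cells (in order): (2,0), (5,0).
A hidden cell only influences target cells in its own 3x3 neighborhood. Try each of the 2^2 = 4 assignments, step the completed generation 0 forward once under B3/S23, and compare with the target:
  (2,0)=0 (5,0)=0 -> step gives (1,0)='1' but target has '0' -> reject
  (2,0)=0 (5,0)=1 -> step gives (1,0)='1' but target has '0' -> reject
  (2,0)=1 (5,0)=0 -> step reproduces the target at every cell -> ACCEPT
  (2,0)=1 (5,0)=1 -> step gives (4,0)='0' but target has '1' -> reject
Unique solution: (2,0)=live, (5,0)=dead.
Check: live-neighbor counts of every cell in the completed generation 0:
23431
45542
35542
46432
35765
33432
Applying B3/S23 to generation 0 with these counts gives:
01010
00000
10000
00011
10000
11011
which matches the target exactly.

Answer: 01111
01100
11000
10111
11010
01111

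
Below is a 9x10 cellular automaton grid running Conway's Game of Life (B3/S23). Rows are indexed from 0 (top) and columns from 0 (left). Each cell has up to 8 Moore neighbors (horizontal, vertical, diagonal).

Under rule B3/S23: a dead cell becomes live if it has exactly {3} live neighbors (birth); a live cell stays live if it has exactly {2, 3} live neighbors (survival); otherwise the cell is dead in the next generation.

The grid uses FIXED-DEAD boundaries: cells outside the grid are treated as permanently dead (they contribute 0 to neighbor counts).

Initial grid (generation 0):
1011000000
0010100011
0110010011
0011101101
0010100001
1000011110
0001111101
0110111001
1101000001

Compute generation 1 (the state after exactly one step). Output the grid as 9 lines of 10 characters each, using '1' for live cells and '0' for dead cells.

Simulating step by step:
Generation 0 (given above): 42 live cells
Generation 1: 31 live cells
(generation 1 grid is the final answer)

Answer: 0111000000
0000100011
0100011000
0000101101
0110100001
0000000001
0111000001
1100000101
1101110000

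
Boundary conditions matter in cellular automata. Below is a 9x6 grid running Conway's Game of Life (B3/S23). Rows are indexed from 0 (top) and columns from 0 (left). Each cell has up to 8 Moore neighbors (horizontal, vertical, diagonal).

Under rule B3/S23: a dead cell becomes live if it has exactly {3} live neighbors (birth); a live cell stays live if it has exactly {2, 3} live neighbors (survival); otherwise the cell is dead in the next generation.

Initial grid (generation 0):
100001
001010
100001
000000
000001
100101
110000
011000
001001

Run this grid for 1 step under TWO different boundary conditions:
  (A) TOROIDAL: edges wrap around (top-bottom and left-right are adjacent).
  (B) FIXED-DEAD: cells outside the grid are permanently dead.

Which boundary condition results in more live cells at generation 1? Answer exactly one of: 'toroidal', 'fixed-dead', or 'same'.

Under TOROIDAL boundary, generation 1:
110111
010010
000001
100001
100011
010011
000001
001000
001001
Population = 20

Under FIXED-DEAD boundary, generation 1:
000000
010011
000000
000000
000010
110010
100000
101000
011000
Population = 12

Comparison: toroidal=20, fixed-dead=12 -> toroidal

Answer: toroidal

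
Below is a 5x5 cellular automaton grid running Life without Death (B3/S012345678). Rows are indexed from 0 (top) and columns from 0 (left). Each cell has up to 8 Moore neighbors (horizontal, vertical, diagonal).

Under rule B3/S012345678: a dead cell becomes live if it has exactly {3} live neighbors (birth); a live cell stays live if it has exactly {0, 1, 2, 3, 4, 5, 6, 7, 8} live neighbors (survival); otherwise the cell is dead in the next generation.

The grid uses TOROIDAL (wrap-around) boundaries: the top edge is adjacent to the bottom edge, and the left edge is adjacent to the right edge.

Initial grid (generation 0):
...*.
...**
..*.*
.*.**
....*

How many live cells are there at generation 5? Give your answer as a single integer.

Answer: 15

Derivation:
Simulating step by step:
Generation 0 (given above): 9 live cells
Generation 1: 13 live cells
...*.
..***
..*.*
.****
*.*.*
Generation 2: 15 live cells
**.*.
..***
..*.*
.****
*.*.*
Generation 3: 15 live cells
**.*.
..***
..*.*
.****
*.*.*
Generation 4: 15 live cells
**.*.
..***
..*.*
.****
*.*.*
Generation 5: 15 live cells
**.*.
..***
..*.*
.****
*.*.*
Population at generation 5: 15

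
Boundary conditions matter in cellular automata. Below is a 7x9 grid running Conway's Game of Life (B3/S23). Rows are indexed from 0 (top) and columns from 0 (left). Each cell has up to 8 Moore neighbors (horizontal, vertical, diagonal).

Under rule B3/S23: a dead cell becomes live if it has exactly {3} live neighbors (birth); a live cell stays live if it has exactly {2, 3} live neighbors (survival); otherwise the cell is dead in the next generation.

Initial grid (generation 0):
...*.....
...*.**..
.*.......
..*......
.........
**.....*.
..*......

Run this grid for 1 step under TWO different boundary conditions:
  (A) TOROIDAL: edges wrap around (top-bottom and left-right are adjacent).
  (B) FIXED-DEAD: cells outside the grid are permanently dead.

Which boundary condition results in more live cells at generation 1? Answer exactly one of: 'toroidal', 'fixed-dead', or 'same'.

Answer: toroidal

Derivation:
Under TOROIDAL boundary, generation 1:
..***....
..*.*....
..*......
.........
.*.......
.*.......
.**......
Population = 10

Under FIXED-DEAD boundary, generation 1:
....*....
..*.*....
..*......
.........
.*.......
.*.......
.*.......
Population = 7

Comparison: toroidal=10, fixed-dead=7 -> toroidal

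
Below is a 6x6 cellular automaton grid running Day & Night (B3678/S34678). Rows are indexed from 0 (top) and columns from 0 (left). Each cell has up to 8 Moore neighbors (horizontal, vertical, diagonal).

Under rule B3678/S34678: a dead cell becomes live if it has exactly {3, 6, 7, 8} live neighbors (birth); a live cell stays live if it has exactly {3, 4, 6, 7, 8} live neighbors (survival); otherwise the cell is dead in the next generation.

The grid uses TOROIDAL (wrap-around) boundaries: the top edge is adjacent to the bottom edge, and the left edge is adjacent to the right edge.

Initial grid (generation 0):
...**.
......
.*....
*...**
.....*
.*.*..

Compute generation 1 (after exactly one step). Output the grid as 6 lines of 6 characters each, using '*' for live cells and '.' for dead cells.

Answer: ..*...
......
*....*
*....*
.....*
..*...

Derivation:
Simulating step by step:
Generation 0 (given above): 9 live cells
Generation 1: 7 live cells
(generation 1 grid is the final answer)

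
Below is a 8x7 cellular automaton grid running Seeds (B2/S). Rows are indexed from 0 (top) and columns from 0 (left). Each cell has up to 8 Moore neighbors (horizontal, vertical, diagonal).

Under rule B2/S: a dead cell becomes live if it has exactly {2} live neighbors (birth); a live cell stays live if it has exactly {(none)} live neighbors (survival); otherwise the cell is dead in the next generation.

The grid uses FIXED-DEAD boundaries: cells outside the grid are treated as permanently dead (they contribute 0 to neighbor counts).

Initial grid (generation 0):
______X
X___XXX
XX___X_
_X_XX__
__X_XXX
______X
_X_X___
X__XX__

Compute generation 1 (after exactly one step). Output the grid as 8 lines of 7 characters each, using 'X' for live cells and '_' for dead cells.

Simulating step by step:
Generation 0 (given above): 21 live cells
Generation 1: 6 live cells
(generation 1 grid is the final answer)

Answer: ____X__
_______
_______
_______
_X_____
_X_____
X____X_
_X_____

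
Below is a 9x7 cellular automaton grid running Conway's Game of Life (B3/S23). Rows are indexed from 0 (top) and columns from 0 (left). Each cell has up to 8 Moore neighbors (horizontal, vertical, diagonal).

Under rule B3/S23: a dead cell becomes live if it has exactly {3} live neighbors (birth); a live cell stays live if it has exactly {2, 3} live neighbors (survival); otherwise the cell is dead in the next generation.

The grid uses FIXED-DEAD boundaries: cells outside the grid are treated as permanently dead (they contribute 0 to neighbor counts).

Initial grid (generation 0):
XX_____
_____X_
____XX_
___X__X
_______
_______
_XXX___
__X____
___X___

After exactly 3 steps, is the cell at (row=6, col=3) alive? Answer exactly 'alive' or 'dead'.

Simulating step by step:
Generation 0 (given above): 12 live cells
Generation 1: 12 live cells
_______
____XX_
____XXX
____XX_
_______
__X____
_XXX___
_X_____
_______
Generation 2: 12 live cells
_______
____X_X
___X__X
____X_X
_______
_XXX___
_X_X___
_X_____
_______
Generation 3: 13 live cells
_______
_____X_
___XX_X
_____X_
__XX___
_X_X___
XX_X___
__X____
_______

Cell (6,3) at generation 3: 1 -> alive

Answer: alive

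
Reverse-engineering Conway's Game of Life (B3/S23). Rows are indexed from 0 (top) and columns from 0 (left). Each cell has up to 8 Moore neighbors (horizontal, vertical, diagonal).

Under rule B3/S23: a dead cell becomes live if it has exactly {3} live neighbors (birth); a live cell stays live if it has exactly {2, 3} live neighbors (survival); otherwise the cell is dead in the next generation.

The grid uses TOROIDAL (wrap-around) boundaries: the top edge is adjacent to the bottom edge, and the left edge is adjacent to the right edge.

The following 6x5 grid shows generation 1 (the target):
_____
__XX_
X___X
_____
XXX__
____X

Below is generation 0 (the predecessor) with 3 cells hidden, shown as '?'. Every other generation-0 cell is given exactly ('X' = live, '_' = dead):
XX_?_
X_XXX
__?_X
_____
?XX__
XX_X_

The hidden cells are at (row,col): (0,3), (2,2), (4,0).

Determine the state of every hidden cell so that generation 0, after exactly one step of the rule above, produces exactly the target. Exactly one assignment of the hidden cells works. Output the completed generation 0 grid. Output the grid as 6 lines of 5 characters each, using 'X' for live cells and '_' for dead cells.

Answer: XX___
X_XXX
____X
_____
_XX__
XX_X_

Derivation:
Hidden generation-0 cells (in order): (0,3), (2,2), (4,0).
A hidden cell only influences target cells in its own 3x3 neighborhood. Try each of the 2^3 = 8 assignments, step the completed generation 0 forward once under B3/S23, and compare with the target:
  (0,3)=_ (2,2)=_ (4,0)=_ -> step reproduces the target at every cell -> ACCEPT
  (0,3)=_ (2,2)=_ (4,0)=X -> step gives (3,0)='X' but target has '_' -> reject
  (0,3)=_ (2,2)=X (4,0)=_ -> step gives (1,3)='_' but target has 'X' -> reject
  (0,3)=_ (2,2)=X (4,0)=X -> step gives (1,3)='_' but target has 'X' -> reject
  (0,3)=X (2,2)=_ (4,0)=_ -> step gives (1,3)='_' but target has 'X' -> reject
  (0,3)=X (2,2)=_ (4,0)=X -> step gives (1,3)='_' but target has 'X' -> reject
  (0,3)=X (2,2)=X (4,0)=_ -> step gives (1,2)='_' but target has 'X' -> reject
  (0,3)=X (2,2)=X (4,0)=X -> step gives (1,2)='_' but target has 'X' -> reject
Unique solution: (0,3)=dead, (2,2)=dead, (4,0)=dead.
Check: live-neighbor counts of every cell in the completed generation 0:
55546
44234
32243
22221
33322
45513
Applying B3/S23 to generation 0 with these counts gives:
_____
__XX_
X___X
_____
XXX__
____X
which matches the target exactly.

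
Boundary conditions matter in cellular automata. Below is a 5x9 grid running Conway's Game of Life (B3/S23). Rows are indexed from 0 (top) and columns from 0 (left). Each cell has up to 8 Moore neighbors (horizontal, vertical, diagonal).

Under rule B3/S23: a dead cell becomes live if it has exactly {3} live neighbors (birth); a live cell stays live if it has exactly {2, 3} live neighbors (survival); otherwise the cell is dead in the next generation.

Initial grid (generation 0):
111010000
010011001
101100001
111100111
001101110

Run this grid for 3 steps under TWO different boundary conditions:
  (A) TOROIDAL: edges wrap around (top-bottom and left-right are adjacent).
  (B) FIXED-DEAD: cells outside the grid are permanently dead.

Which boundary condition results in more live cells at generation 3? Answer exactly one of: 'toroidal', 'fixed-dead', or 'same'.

Answer: fixed-dead

Derivation:
Under TOROIDAL boundary, generation 3:
000010000
100010000
000000100
000001110
100000001
Population = 9

Under FIXED-DEAD boundary, generation 3:
011100000
001100100
000000010
000001110
000000000
Population = 10

Comparison: toroidal=9, fixed-dead=10 -> fixed-dead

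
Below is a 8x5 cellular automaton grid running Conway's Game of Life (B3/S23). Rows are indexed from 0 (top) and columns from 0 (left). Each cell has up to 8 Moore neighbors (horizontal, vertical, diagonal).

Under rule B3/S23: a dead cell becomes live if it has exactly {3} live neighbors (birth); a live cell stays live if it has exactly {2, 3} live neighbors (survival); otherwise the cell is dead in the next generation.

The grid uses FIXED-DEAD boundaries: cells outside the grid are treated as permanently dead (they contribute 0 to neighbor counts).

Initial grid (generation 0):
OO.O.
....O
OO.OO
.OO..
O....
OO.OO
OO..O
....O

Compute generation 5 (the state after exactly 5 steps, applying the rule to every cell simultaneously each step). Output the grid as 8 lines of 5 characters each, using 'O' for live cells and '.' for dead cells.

Simulating step by step:
Generation 0 (given above): 19 live cells
Generation 1: 16 live cells
.....
....O
OO.OO
..OO.
O..O.
..OOO
OOO.O
.....
Generation 2: 12 live cells
.....
...OO
.O..O
O....
.O...
O...O
.OO.O
.O...
Generation 3: 17 live cells
.....
...OO
...OO
OO...
OO...
O.OO.
OOOO.
.OO..
Generation 4: 12 live cells
.....
...OO
..OOO
OOO..
.....
...O.
O....
O..O.
Generation 5: 7 live cells
(generation 5 grid is the final answer)

Answer: .....
..O.O
....O
.OO..
.OO..
.....
.....
.....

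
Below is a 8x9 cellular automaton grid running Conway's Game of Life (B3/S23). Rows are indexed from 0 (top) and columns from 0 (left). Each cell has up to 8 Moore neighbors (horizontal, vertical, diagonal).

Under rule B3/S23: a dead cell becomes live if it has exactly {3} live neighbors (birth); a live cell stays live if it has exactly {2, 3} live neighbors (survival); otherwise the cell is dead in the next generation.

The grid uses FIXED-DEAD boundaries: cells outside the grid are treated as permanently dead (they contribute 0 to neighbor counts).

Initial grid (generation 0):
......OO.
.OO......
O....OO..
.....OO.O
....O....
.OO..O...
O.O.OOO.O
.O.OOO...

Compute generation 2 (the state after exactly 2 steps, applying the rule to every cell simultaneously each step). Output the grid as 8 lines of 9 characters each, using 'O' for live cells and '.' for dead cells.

Simulating step by step:
Generation 0 (given above): 24 live cells
Generation 1: 21 live cells
.........
.O...O.O.
.O...OOO.
....O.OO.
....O.O..
.OO...O..
O.....O..
.OOO..O..
Generation 2: 17 live cells
(generation 2 grid is the final answer)

Answer: .........
.....O.O.
....O...O
....O....
...O..O..
.O....OO.
O..O.OOO.
.OO......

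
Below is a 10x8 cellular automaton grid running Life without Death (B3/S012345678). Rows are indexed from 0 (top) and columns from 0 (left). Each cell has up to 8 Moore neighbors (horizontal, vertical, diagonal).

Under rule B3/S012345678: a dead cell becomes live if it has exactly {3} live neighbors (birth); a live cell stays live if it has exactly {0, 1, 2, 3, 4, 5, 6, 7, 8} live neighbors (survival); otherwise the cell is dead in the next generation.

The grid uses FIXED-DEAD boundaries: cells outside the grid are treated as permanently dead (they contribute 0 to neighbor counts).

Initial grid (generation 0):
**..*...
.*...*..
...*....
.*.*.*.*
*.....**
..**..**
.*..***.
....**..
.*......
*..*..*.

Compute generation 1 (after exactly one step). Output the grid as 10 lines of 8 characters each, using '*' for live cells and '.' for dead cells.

Answer: **..*...
***.**..
...*..*.
.*****.*
**.*****
.****.**
.**.****
....***.
.*..**..
*..*..*.

Derivation:
Simulating step by step:
Generation 0 (given above): 27 live cells
Generation 1: 44 live cells
(generation 1 grid is the final answer)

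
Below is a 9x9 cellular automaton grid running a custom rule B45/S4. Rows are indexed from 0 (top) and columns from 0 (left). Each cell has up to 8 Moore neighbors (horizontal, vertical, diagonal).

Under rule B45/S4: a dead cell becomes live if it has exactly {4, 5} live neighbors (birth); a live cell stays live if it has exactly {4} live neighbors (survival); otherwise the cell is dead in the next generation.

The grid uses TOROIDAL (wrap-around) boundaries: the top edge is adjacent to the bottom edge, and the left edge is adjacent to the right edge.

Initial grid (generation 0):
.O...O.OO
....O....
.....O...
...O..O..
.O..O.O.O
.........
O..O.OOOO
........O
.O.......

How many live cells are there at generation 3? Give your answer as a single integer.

Simulating step by step:
Generation 0 (given above): 20 live cells
Generation 1: 9 live cells
.........
.........
.........
.....O...
.........
O....OOOO
.........
O......O.
O........
Generation 2: 4 live cells
.........
.........
.........
.........
......O..
.........
......OOO
.........
.........
Generation 3: 1 live cells
.........
.........
.........
.........
.........
.......O.
.........
.........
.........
Population at generation 3: 1

Answer: 1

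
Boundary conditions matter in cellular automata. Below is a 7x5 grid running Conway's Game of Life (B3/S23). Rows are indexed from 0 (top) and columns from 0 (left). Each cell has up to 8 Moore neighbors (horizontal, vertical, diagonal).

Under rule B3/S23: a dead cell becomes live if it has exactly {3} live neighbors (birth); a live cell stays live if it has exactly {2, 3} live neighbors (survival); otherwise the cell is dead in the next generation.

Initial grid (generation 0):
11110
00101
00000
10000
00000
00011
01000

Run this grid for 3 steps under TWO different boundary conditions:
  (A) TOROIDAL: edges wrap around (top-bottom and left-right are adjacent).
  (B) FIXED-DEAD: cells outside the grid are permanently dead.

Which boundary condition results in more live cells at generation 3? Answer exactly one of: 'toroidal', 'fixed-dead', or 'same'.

Answer: toroidal

Derivation:
Under TOROIDAL boundary, generation 3:
00110
01100
00000
00000
00000
00000
00011
Population = 6

Under FIXED-DEAD boundary, generation 3:
01010
01010
00100
00000
00000
00000
00000
Population = 5

Comparison: toroidal=6, fixed-dead=5 -> toroidal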